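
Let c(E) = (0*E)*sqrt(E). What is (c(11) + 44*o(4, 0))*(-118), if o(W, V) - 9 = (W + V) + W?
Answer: -88264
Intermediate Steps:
o(W, V) = 9 + V + 2*W (o(W, V) = 9 + ((W + V) + W) = 9 + ((V + W) + W) = 9 + (V + 2*W) = 9 + V + 2*W)
c(E) = 0 (c(E) = 0*sqrt(E) = 0)
(c(11) + 44*o(4, 0))*(-118) = (0 + 44*(9 + 0 + 2*4))*(-118) = (0 + 44*(9 + 0 + 8))*(-118) = (0 + 44*17)*(-118) = (0 + 748)*(-118) = 748*(-118) = -88264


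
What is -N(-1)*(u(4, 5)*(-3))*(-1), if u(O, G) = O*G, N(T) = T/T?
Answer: -60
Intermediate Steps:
N(T) = 1
u(O, G) = G*O
-N(-1)*(u(4, 5)*(-3))*(-1) = -((5*4)*(-3))*(-1) = -(20*(-3))*(-1) = -(-60*(-1)) = -60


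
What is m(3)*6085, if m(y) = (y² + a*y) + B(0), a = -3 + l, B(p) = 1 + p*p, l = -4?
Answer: -66935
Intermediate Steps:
B(p) = 1 + p²
a = -7 (a = -3 - 4 = -7)
m(y) = 1 + y² - 7*y (m(y) = (y² - 7*y) + (1 + 0²) = (y² - 7*y) + (1 + 0) = (y² - 7*y) + 1 = 1 + y² - 7*y)
m(3)*6085 = (1 + 3² - 7*3)*6085 = (1 + 9 - 21)*6085 = -11*6085 = -66935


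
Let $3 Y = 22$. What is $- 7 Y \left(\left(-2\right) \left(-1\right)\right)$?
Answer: $- \frac{308}{3} \approx -102.67$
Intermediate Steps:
$Y = \frac{22}{3}$ ($Y = \frac{1}{3} \cdot 22 = \frac{22}{3} \approx 7.3333$)
$- 7 Y \left(\left(-2\right) \left(-1\right)\right) = \left(-7\right) \frac{22}{3} \left(\left(-2\right) \left(-1\right)\right) = \left(- \frac{154}{3}\right) 2 = - \frac{308}{3}$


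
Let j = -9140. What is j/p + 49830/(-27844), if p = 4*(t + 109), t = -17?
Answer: -17051975/640412 ≈ -26.627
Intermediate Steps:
p = 368 (p = 4*(-17 + 109) = 4*92 = 368)
j/p + 49830/(-27844) = -9140/368 + 49830/(-27844) = -9140*1/368 + 49830*(-1/27844) = -2285/92 - 24915/13922 = -17051975/640412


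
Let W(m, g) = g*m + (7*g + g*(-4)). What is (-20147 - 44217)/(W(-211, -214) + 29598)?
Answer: -32182/37055 ≈ -0.86849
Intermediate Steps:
W(m, g) = 3*g + g*m (W(m, g) = g*m + (7*g - 4*g) = g*m + 3*g = 3*g + g*m)
(-20147 - 44217)/(W(-211, -214) + 29598) = (-20147 - 44217)/(-214*(3 - 211) + 29598) = -64364/(-214*(-208) + 29598) = -64364/(44512 + 29598) = -64364/74110 = -64364*1/74110 = -32182/37055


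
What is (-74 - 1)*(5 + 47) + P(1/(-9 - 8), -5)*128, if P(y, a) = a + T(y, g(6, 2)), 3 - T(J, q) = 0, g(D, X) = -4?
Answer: -4156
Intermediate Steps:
T(J, q) = 3 (T(J, q) = 3 - 1*0 = 3 + 0 = 3)
P(y, a) = 3 + a (P(y, a) = a + 3 = 3 + a)
(-74 - 1)*(5 + 47) + P(1/(-9 - 8), -5)*128 = (-74 - 1)*(5 + 47) + (3 - 5)*128 = -75*52 - 2*128 = -3900 - 256 = -4156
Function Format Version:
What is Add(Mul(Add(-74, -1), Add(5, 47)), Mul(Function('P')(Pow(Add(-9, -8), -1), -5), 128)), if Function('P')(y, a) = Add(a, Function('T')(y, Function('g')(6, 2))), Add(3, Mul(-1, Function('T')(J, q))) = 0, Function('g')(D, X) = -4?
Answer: -4156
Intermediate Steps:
Function('T')(J, q) = 3 (Function('T')(J, q) = Add(3, Mul(-1, 0)) = Add(3, 0) = 3)
Function('P')(y, a) = Add(3, a) (Function('P')(y, a) = Add(a, 3) = Add(3, a))
Add(Mul(Add(-74, -1), Add(5, 47)), Mul(Function('P')(Pow(Add(-9, -8), -1), -5), 128)) = Add(Mul(Add(-74, -1), Add(5, 47)), Mul(Add(3, -5), 128)) = Add(Mul(-75, 52), Mul(-2, 128)) = Add(-3900, -256) = -4156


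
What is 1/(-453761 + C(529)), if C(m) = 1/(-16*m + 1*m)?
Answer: -7935/3600593536 ≈ -2.2038e-6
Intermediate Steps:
C(m) = -1/(15*m) (C(m) = 1/(-16*m + m) = 1/(-15*m) = -1/(15*m))
1/(-453761 + C(529)) = 1/(-453761 - 1/15/529) = 1/(-453761 - 1/15*1/529) = 1/(-453761 - 1/7935) = 1/(-3600593536/7935) = -7935/3600593536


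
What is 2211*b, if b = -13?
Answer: -28743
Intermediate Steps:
2211*b = 2211*(-13) = -28743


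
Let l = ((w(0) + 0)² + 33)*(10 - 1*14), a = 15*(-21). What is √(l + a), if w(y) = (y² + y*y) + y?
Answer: I*√447 ≈ 21.142*I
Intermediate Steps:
w(y) = y + 2*y² (w(y) = (y² + y²) + y = 2*y² + y = y + 2*y²)
a = -315
l = -132 (l = ((0*(1 + 2*0) + 0)² + 33)*(10 - 1*14) = ((0*(1 + 0) + 0)² + 33)*(10 - 14) = ((0*1 + 0)² + 33)*(-4) = ((0 + 0)² + 33)*(-4) = (0² + 33)*(-4) = (0 + 33)*(-4) = 33*(-4) = -132)
√(l + a) = √(-132 - 315) = √(-447) = I*√447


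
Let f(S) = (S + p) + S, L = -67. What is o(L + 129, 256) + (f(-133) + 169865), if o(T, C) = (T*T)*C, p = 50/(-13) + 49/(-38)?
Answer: 569906985/494 ≈ 1.1537e+6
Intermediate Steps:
p = -2537/494 (p = 50*(-1/13) + 49*(-1/38) = -50/13 - 49/38 = -2537/494 ≈ -5.1356)
f(S) = -2537/494 + 2*S (f(S) = (S - 2537/494) + S = (-2537/494 + S) + S = -2537/494 + 2*S)
o(T, C) = C*T² (o(T, C) = T²*C = C*T²)
o(L + 129, 256) + (f(-133) + 169865) = 256*(-67 + 129)² + ((-2537/494 + 2*(-133)) + 169865) = 256*62² + ((-2537/494 - 266) + 169865) = 256*3844 + (-133941/494 + 169865) = 984064 + 83779369/494 = 569906985/494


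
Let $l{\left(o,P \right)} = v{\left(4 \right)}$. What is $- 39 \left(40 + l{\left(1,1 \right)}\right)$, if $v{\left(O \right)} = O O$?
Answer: $-2184$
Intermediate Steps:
$v{\left(O \right)} = O^{2}$
$l{\left(o,P \right)} = 16$ ($l{\left(o,P \right)} = 4^{2} = 16$)
$- 39 \left(40 + l{\left(1,1 \right)}\right) = - 39 \left(40 + 16\right) = \left(-39\right) 56 = -2184$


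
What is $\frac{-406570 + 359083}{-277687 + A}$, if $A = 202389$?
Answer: $\frac{47487}{75298} \approx 0.63065$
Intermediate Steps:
$\frac{-406570 + 359083}{-277687 + A} = \frac{-406570 + 359083}{-277687 + 202389} = - \frac{47487}{-75298} = \left(-47487\right) \left(- \frac{1}{75298}\right) = \frac{47487}{75298}$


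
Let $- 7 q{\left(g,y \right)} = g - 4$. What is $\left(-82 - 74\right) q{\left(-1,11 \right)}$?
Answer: $- \frac{780}{7} \approx -111.43$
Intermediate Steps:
$q{\left(g,y \right)} = \frac{4}{7} - \frac{g}{7}$ ($q{\left(g,y \right)} = - \frac{g - 4}{7} = - \frac{-4 + g}{7} = \frac{4}{7} - \frac{g}{7}$)
$\left(-82 - 74\right) q{\left(-1,11 \right)} = \left(-82 - 74\right) \left(\frac{4}{7} - - \frac{1}{7}\right) = - 156 \left(\frac{4}{7} + \frac{1}{7}\right) = \left(-156\right) \frac{5}{7} = - \frac{780}{7}$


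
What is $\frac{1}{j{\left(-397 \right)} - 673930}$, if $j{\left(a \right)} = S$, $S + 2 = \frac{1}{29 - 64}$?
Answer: $- \frac{35}{23587621} \approx -1.4838 \cdot 10^{-6}$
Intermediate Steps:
$S = - \frac{71}{35}$ ($S = -2 + \frac{1}{29 - 64} = -2 + \frac{1}{-35} = -2 - \frac{1}{35} = - \frac{71}{35} \approx -2.0286$)
$j{\left(a \right)} = - \frac{71}{35}$
$\frac{1}{j{\left(-397 \right)} - 673930} = \frac{1}{- \frac{71}{35} - 673930} = \frac{1}{- \frac{23587621}{35}} = - \frac{35}{23587621}$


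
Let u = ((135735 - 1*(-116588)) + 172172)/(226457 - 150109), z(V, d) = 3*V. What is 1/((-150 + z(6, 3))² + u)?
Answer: 76348/1330712047 ≈ 5.7374e-5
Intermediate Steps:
u = 424495/76348 (u = ((135735 + 116588) + 172172)/76348 = (252323 + 172172)*(1/76348) = 424495*(1/76348) = 424495/76348 ≈ 5.5600)
1/((-150 + z(6, 3))² + u) = 1/((-150 + 3*6)² + 424495/76348) = 1/((-150 + 18)² + 424495/76348) = 1/((-132)² + 424495/76348) = 1/(17424 + 424495/76348) = 1/(1330712047/76348) = 76348/1330712047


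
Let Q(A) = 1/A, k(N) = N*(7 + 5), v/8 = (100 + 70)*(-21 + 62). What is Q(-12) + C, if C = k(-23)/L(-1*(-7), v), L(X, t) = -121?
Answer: 3191/1452 ≈ 2.1977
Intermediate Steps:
v = 55760 (v = 8*((100 + 70)*(-21 + 62)) = 8*(170*41) = 8*6970 = 55760)
k(N) = 12*N (k(N) = N*12 = 12*N)
C = 276/121 (C = (12*(-23))/(-121) = -276*(-1/121) = 276/121 ≈ 2.2810)
Q(-12) + C = 1/(-12) + 276/121 = -1/12 + 276/121 = 3191/1452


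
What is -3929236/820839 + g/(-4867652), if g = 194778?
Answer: -9643017426307/1997779300014 ≈ -4.8269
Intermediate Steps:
-3929236/820839 + g/(-4867652) = -3929236/820839 + 194778/(-4867652) = -3929236*1/820839 + 194778*(-1/4867652) = -3929236/820839 - 97389/2433826 = -9643017426307/1997779300014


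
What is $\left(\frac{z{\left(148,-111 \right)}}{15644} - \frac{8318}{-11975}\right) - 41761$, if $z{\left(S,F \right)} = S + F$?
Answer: $- \frac{7823245711033}{187336900} \approx -41760.0$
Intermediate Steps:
$z{\left(S,F \right)} = F + S$
$\left(\frac{z{\left(148,-111 \right)}}{15644} - \frac{8318}{-11975}\right) - 41761 = \left(\frac{-111 + 148}{15644} - \frac{8318}{-11975}\right) - 41761 = \left(37 \cdot \frac{1}{15644} - - \frac{8318}{11975}\right) - 41761 = \left(\frac{37}{15644} + \frac{8318}{11975}\right) - 41761 = \frac{130569867}{187336900} - 41761 = - \frac{7823245711033}{187336900}$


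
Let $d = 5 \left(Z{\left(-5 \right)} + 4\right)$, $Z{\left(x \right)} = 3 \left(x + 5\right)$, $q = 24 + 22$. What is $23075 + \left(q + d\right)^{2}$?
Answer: $27431$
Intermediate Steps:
$q = 46$
$Z{\left(x \right)} = 15 + 3 x$ ($Z{\left(x \right)} = 3 \left(5 + x\right) = 15 + 3 x$)
$d = 20$ ($d = 5 \left(\left(15 + 3 \left(-5\right)\right) + 4\right) = 5 \left(\left(15 - 15\right) + 4\right) = 5 \left(0 + 4\right) = 5 \cdot 4 = 20$)
$23075 + \left(q + d\right)^{2} = 23075 + \left(46 + 20\right)^{2} = 23075 + 66^{2} = 23075 + 4356 = 27431$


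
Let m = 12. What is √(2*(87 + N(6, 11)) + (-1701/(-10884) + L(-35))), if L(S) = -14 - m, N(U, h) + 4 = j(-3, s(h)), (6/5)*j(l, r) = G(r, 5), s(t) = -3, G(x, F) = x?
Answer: 3*√49416081/1814 ≈ 11.626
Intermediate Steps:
j(l, r) = 5*r/6
N(U, h) = -13/2 (N(U, h) = -4 + (⅚)*(-3) = -4 - 5/2 = -13/2)
L(S) = -26 (L(S) = -14 - 1*12 = -14 - 12 = -26)
√(2*(87 + N(6, 11)) + (-1701/(-10884) + L(-35))) = √(2*(87 - 13/2) + (-1701/(-10884) - 26)) = √(2*(161/2) + (-1701*(-1/10884) - 26)) = √(161 + (567/3628 - 26)) = √(161 - 93761/3628) = √(490347/3628) = 3*√49416081/1814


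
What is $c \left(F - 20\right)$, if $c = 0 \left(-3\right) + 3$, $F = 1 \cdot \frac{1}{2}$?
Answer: $- \frac{117}{2} \approx -58.5$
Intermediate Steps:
$F = \frac{1}{2}$ ($F = 1 \cdot \frac{1}{2} = \frac{1}{2} \approx 0.5$)
$c = 3$ ($c = 0 + 3 = 3$)
$c \left(F - 20\right) = 3 \left(\frac{1}{2} - 20\right) = 3 \left(- \frac{39}{2}\right) = - \frac{117}{2}$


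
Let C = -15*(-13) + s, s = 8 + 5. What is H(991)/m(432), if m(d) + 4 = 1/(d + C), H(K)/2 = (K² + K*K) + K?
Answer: -838465280/853 ≈ -9.8296e+5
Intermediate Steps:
s = 13
C = 208 (C = -15*(-13) + 13 = 195 + 13 = 208)
H(K) = 2*K + 4*K² (H(K) = 2*((K² + K*K) + K) = 2*((K² + K²) + K) = 2*(2*K² + K) = 2*(K + 2*K²) = 2*K + 4*K²)
m(d) = -4 + 1/(208 + d) (m(d) = -4 + 1/(d + 208) = -4 + 1/(208 + d))
H(991)/m(432) = (2*991*(1 + 2*991))/(((-831 - 4*432)/(208 + 432))) = (2*991*(1 + 1982))/(((-831 - 1728)/640)) = (2*991*1983)/(((1/640)*(-2559))) = 3930306/(-2559/640) = 3930306*(-640/2559) = -838465280/853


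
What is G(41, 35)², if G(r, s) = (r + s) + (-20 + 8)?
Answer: 4096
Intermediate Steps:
G(r, s) = -12 + r + s (G(r, s) = (r + s) - 12 = -12 + r + s)
G(41, 35)² = (-12 + 41 + 35)² = 64² = 4096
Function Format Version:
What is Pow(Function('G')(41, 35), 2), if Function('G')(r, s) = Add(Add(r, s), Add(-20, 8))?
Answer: 4096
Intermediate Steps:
Function('G')(r, s) = Add(-12, r, s) (Function('G')(r, s) = Add(Add(r, s), -12) = Add(-12, r, s))
Pow(Function('G')(41, 35), 2) = Pow(Add(-12, 41, 35), 2) = Pow(64, 2) = 4096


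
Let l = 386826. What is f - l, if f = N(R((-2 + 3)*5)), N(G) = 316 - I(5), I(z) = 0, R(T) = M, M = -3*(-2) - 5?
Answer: -386510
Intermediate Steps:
M = 1 (M = 6 - 5 = 1)
R(T) = 1
N(G) = 316 (N(G) = 316 - 1*0 = 316 + 0 = 316)
f = 316
f - l = 316 - 1*386826 = 316 - 386826 = -386510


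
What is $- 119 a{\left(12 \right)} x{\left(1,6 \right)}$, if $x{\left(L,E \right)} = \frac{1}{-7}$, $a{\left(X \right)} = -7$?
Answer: $-119$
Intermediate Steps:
$x{\left(L,E \right)} = - \frac{1}{7}$
$- 119 a{\left(12 \right)} x{\left(1,6 \right)} = \left(-119\right) \left(-7\right) \left(- \frac{1}{7}\right) = 833 \left(- \frac{1}{7}\right) = -119$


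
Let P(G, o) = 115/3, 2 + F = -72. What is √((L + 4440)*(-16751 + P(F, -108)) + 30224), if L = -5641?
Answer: √180919230/3 ≈ 4483.5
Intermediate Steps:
F = -74 (F = -2 - 72 = -74)
P(G, o) = 115/3 (P(G, o) = 115*(⅓) = 115/3)
√((L + 4440)*(-16751 + P(F, -108)) + 30224) = √((-5641 + 4440)*(-16751 + 115/3) + 30224) = √(-1201*(-50138/3) + 30224) = √(60215738/3 + 30224) = √(60306410/3) = √180919230/3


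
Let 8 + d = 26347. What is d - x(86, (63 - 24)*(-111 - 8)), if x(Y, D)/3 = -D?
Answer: 12416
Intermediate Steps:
d = 26339 (d = -8 + 26347 = 26339)
x(Y, D) = -3*D (x(Y, D) = 3*(-D) = -3*D)
d - x(86, (63 - 24)*(-111 - 8)) = 26339 - (-3)*(63 - 24)*(-111 - 8) = 26339 - (-3)*39*(-119) = 26339 - (-3)*(-4641) = 26339 - 1*13923 = 26339 - 13923 = 12416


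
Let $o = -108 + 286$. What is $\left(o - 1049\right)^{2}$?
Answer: $758641$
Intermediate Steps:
$o = 178$
$\left(o - 1049\right)^{2} = \left(178 - 1049\right)^{2} = \left(-871\right)^{2} = 758641$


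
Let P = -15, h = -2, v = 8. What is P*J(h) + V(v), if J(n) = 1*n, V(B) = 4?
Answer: 34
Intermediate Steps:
J(n) = n
P*J(h) + V(v) = -15*(-2) + 4 = 30 + 4 = 34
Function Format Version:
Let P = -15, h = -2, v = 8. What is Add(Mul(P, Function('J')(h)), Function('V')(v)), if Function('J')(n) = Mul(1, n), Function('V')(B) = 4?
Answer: 34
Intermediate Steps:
Function('J')(n) = n
Add(Mul(P, Function('J')(h)), Function('V')(v)) = Add(Mul(-15, -2), 4) = Add(30, 4) = 34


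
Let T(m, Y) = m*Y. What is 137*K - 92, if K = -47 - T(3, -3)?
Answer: -5298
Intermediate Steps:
T(m, Y) = Y*m
K = -38 (K = -47 - (-3)*3 = -47 - 1*(-9) = -47 + 9 = -38)
137*K - 92 = 137*(-38) - 92 = -5206 - 92 = -5298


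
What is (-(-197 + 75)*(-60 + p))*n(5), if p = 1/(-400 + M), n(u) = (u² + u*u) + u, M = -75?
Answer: -38248342/95 ≈ -4.0261e+5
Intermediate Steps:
n(u) = u + 2*u² (n(u) = (u² + u²) + u = 2*u² + u = u + 2*u²)
p = -1/475 (p = 1/(-400 - 75) = 1/(-475) = -1/475 ≈ -0.0021053)
(-(-197 + 75)*(-60 + p))*n(5) = (-(-197 + 75)*(-60 - 1/475))*(5*(1 + 2*5)) = (-(-122)*(-28501)/475)*(5*(1 + 10)) = (-1*3477122/475)*(5*11) = -3477122/475*55 = -38248342/95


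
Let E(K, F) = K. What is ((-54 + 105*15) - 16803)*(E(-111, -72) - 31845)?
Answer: 488351592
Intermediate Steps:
((-54 + 105*15) - 16803)*(E(-111, -72) - 31845) = ((-54 + 105*15) - 16803)*(-111 - 31845) = ((-54 + 1575) - 16803)*(-31956) = (1521 - 16803)*(-31956) = -15282*(-31956) = 488351592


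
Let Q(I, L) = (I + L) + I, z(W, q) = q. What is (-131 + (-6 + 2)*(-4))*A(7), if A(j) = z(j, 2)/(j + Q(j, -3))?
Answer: -115/9 ≈ -12.778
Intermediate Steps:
Q(I, L) = L + 2*I
A(j) = 2/(-3 + 3*j) (A(j) = 2/(j + (-3 + 2*j)) = 2/(-3 + 3*j))
(-131 + (-6 + 2)*(-4))*A(7) = (-131 + (-6 + 2)*(-4))*(2/(3*(-1 + 7))) = (-131 - 4*(-4))*((⅔)/6) = (-131 + 16)*((⅔)*(⅙)) = -115*⅑ = -115/9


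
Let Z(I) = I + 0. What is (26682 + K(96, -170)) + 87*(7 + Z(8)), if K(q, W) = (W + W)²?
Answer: 143587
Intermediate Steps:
Z(I) = I
K(q, W) = 4*W² (K(q, W) = (2*W)² = 4*W²)
(26682 + K(96, -170)) + 87*(7 + Z(8)) = (26682 + 4*(-170)²) + 87*(7 + 8) = (26682 + 4*28900) + 87*15 = (26682 + 115600) + 1305 = 142282 + 1305 = 143587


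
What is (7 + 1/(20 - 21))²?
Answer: 36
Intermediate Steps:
(7 + 1/(20 - 21))² = (7 + 1/(-1))² = (7 - 1)² = 6² = 36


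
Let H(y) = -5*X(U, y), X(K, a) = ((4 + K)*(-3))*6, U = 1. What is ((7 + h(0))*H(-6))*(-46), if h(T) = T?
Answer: -144900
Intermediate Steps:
X(K, a) = -72 - 18*K (X(K, a) = (-12 - 3*K)*6 = -72 - 18*K)
H(y) = 450 (H(y) = -5*(-72 - 18*1) = -5*(-72 - 18) = -5*(-90) = 450)
((7 + h(0))*H(-6))*(-46) = ((7 + 0)*450)*(-46) = (7*450)*(-46) = 3150*(-46) = -144900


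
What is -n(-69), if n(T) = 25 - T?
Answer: -94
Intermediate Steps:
-n(-69) = -(25 - 1*(-69)) = -(25 + 69) = -1*94 = -94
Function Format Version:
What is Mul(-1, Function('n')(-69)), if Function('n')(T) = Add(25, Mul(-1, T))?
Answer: -94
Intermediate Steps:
Mul(-1, Function('n')(-69)) = Mul(-1, Add(25, Mul(-1, -69))) = Mul(-1, Add(25, 69)) = Mul(-1, 94) = -94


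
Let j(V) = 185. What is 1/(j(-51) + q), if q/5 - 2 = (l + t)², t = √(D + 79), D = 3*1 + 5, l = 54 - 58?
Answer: 71/36490 + 2*√87/18245 ≈ 0.0029682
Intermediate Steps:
l = -4
D = 8 (D = 3 + 5 = 8)
t = √87 (t = √(8 + 79) = √87 ≈ 9.3274)
q = 10 + 5*(-4 + √87)² ≈ 151.90
1/(j(-51) + q) = 1/(185 + (525 - 40*√87)) = 1/(710 - 40*√87)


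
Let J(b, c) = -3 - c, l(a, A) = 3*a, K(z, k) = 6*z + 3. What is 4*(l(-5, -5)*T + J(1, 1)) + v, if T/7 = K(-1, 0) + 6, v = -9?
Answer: -1285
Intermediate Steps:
K(z, k) = 3 + 6*z
T = 21 (T = 7*((3 + 6*(-1)) + 6) = 7*((3 - 6) + 6) = 7*(-3 + 6) = 7*3 = 21)
4*(l(-5, -5)*T + J(1, 1)) + v = 4*((3*(-5))*21 + (-3 - 1*1)) - 9 = 4*(-15*21 + (-3 - 1)) - 9 = 4*(-315 - 4) - 9 = 4*(-319) - 9 = -1276 - 9 = -1285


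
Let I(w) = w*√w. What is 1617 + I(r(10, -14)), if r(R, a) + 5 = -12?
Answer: 1617 - 17*I*√17 ≈ 1617.0 - 70.093*I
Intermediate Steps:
r(R, a) = -17 (r(R, a) = -5 - 12 = -17)
I(w) = w^(3/2)
1617 + I(r(10, -14)) = 1617 + (-17)^(3/2) = 1617 - 17*I*√17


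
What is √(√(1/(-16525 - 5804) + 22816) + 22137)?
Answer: √(136261226457 + 827*√1263966446703)/2481 ≈ 149.29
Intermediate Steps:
√(√(1/(-16525 - 5804) + 22816) + 22137) = √(√(1/(-22329) + 22816) + 22137) = √(√(-1/22329 + 22816) + 22137) = √(√(509458463/22329) + 22137) = √(√1263966446703/7443 + 22137) = √(22137 + √1263966446703/7443)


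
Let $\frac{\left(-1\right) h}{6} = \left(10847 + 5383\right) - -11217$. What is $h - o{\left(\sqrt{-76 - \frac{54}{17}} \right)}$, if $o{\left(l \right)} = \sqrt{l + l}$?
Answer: $-164682 - \frac{34^{\frac{3}{4}} \sqrt[4]{673} \sqrt{i}}{17} \approx -1.6469 \cdot 10^{5} - 2.983 i$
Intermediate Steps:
$o{\left(l \right)} = \sqrt{2} \sqrt{l}$ ($o{\left(l \right)} = \sqrt{2 l} = \sqrt{2} \sqrt{l}$)
$h = -164682$ ($h = - 6 \left(\left(10847 + 5383\right) - -11217\right) = - 6 \left(16230 + 11217\right) = \left(-6\right) 27447 = -164682$)
$h - o{\left(\sqrt{-76 - \frac{54}{17}} \right)} = -164682 - \sqrt{2} \sqrt{\sqrt{-76 - \frac{54}{17}}} = -164682 - \sqrt{2} \sqrt{\sqrt{- \frac{1346}{17}}} = -164682 - \sqrt{2} \sqrt{\frac{i \sqrt{22882}}{17}} = -164682 - \sqrt{2} \frac{17^{\frac{3}{4}} \sqrt[4]{1346} \sqrt{i}}{17} = -164682 - \frac{34^{\frac{3}{4}} \sqrt[4]{673} \sqrt{i}}{17}$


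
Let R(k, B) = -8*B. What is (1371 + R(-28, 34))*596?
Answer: 655004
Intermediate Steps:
(1371 + R(-28, 34))*596 = (1371 - 8*34)*596 = (1371 - 272)*596 = 1099*596 = 655004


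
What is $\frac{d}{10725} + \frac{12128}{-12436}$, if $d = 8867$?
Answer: $- \frac{4950697}{33344025} \approx -0.14847$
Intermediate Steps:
$\frac{d}{10725} + \frac{12128}{-12436} = \frac{8867}{10725} + \frac{12128}{-12436} = 8867 \cdot \frac{1}{10725} + 12128 \left(- \frac{1}{12436}\right) = \frac{8867}{10725} - \frac{3032}{3109} = - \frac{4950697}{33344025}$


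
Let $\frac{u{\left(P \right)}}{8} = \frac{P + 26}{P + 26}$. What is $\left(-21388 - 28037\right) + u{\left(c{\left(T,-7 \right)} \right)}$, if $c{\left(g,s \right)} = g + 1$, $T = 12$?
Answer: $-49417$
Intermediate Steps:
$c{\left(g,s \right)} = 1 + g$
$u{\left(P \right)} = 8$ ($u{\left(P \right)} = 8 \frac{P + 26}{P + 26} = 8 \frac{26 + P}{26 + P} = 8 \cdot 1 = 8$)
$\left(-21388 - 28037\right) + u{\left(c{\left(T,-7 \right)} \right)} = \left(-21388 - 28037\right) + 8 = -49425 + 8 = -49417$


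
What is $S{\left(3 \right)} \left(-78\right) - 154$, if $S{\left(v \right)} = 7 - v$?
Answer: $-466$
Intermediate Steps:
$S{\left(3 \right)} \left(-78\right) - 154 = \left(7 - 3\right) \left(-78\right) - 154 = 4 \left(-78\right) - 154 = -312 - 154 = -466$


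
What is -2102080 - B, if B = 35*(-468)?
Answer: -2085700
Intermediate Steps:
B = -16380
-2102080 - B = -2102080 - 1*(-16380) = -2102080 + 16380 = -2085700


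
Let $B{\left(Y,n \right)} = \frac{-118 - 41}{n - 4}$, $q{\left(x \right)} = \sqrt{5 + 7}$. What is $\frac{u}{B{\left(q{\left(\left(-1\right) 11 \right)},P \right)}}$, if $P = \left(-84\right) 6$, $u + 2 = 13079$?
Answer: $\frac{2214372}{53} \approx 41781.0$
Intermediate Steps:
$u = 13077$ ($u = -2 + 13079 = 13077$)
$P = -504$
$q{\left(x \right)} = 2 \sqrt{3}$ ($q{\left(x \right)} = \sqrt{12} = 2 \sqrt{3}$)
$B{\left(Y,n \right)} = - \frac{159}{-4 + n}$
$\frac{u}{B{\left(q{\left(\left(-1\right) 11 \right)},P \right)}} = \frac{13077}{\left(-159\right) \frac{1}{-4 - 504}} = \frac{13077}{\left(-159\right) \frac{1}{-508}} = \frac{13077}{\left(-159\right) \left(- \frac{1}{508}\right)} = \frac{13077}{\frac{159}{508}} = 13077 \cdot \frac{508}{159} = \frac{2214372}{53}$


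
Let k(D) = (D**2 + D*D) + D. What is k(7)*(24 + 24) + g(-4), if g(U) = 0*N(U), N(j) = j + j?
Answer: 5040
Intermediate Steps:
N(j) = 2*j
k(D) = D + 2*D**2 (k(D) = (D**2 + D**2) + D = 2*D**2 + D = D + 2*D**2)
g(U) = 0 (g(U) = 0*(2*U) = 0)
k(7)*(24 + 24) + g(-4) = (7*(1 + 2*7))*(24 + 24) + 0 = (7*(1 + 14))*48 + 0 = (7*15)*48 + 0 = 105*48 + 0 = 5040 + 0 = 5040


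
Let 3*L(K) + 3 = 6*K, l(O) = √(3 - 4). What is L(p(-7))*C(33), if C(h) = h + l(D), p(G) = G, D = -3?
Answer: -495 - 15*I ≈ -495.0 - 15.0*I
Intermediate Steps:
l(O) = I (l(O) = √(-1) = I)
L(K) = -1 + 2*K (L(K) = -1 + (6*K)/3 = -1 + 2*K)
C(h) = I + h (C(h) = h + I = I + h)
L(p(-7))*C(33) = (-1 + 2*(-7))*(I + 33) = (-1 - 14)*(33 + I) = -15*(33 + I) = -495 - 15*I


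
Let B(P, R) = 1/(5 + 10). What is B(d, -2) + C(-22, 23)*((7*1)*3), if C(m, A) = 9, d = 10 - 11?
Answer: 2836/15 ≈ 189.07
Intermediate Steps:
d = -1
B(P, R) = 1/15
B(d, -2) + C(-22, 23)*((7*1)*3) = 1/15 + 9*((7*1)*3) = 1/15 + 9*(7*3) = 1/15 + 9*21 = 1/15 + 189 = 2836/15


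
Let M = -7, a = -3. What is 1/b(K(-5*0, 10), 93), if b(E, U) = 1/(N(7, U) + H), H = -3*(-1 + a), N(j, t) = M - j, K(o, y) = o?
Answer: -2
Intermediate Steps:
N(j, t) = -7 - j
H = 12 (H = -3*(-1 - 3) = -3*(-4) = 12)
b(E, U) = -1/2 (b(E, U) = 1/((-7 - 1*7) + 12) = 1/((-7 - 7) + 12) = 1/(-14 + 12) = 1/(-2) = -1/2)
1/b(K(-5*0, 10), 93) = 1/(-1/2) = -2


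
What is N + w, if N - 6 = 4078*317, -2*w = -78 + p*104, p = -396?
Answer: 1313363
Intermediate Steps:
w = 20631 (w = -(-78 - 396*104)/2 = -(-78 - 41184)/2 = -½*(-41262) = 20631)
N = 1292732 (N = 6 + 4078*317 = 6 + 1292726 = 1292732)
N + w = 1292732 + 20631 = 1313363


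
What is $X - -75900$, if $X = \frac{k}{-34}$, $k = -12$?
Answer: $\frac{1290306}{17} \approx 75900.0$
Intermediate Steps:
$X = \frac{6}{17}$ ($X = - \frac{12}{-34} = \left(-12\right) \left(- \frac{1}{34}\right) = \frac{6}{17} \approx 0.35294$)
$X - -75900 = \frac{6}{17} - -75900 = \frac{6}{17} + 75900 = \frac{1290306}{17}$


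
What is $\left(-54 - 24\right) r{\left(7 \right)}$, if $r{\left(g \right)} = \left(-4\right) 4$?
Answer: $1248$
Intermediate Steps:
$r{\left(g \right)} = -16$
$\left(-54 - 24\right) r{\left(7 \right)} = \left(-54 - 24\right) \left(-16\right) = \left(-78\right) \left(-16\right) = 1248$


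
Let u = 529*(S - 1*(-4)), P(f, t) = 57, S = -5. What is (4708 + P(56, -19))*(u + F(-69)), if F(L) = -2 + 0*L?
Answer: -2530215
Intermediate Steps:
F(L) = -2 (F(L) = -2 + 0 = -2)
u = -529 (u = 529*(-5 - 1*(-4)) = 529*(-5 + 4) = 529*(-1) = -529)
(4708 + P(56, -19))*(u + F(-69)) = (4708 + 57)*(-529 - 2) = 4765*(-531) = -2530215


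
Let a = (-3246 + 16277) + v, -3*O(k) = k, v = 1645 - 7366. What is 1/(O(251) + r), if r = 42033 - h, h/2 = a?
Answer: 3/81988 ≈ 3.6591e-5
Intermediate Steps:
v = -5721
O(k) = -k/3
a = 7310 (a = (-3246 + 16277) - 5721 = 13031 - 5721 = 7310)
h = 14620 (h = 2*7310 = 14620)
r = 27413 (r = 42033 - 1*14620 = 42033 - 14620 = 27413)
1/(O(251) + r) = 1/(-1/3*251 + 27413) = 1/(-251/3 + 27413) = 1/(81988/3) = 3/81988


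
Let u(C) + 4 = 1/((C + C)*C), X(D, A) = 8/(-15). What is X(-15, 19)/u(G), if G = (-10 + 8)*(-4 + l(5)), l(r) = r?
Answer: 64/465 ≈ 0.13763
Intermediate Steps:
X(D, A) = -8/15 (X(D, A) = 8*(-1/15) = -8/15)
G = -2 (G = (-10 + 8)*(-4 + 5) = -2*1 = -2)
u(C) = -4 + 1/(2*C²) (u(C) = -4 + 1/((C + C)*C) = -4 + 1/(((2*C))*C) = -4 + (1/(2*C))/C = -4 + 1/(2*C²))
X(-15, 19)/u(G) = -8/(15*(-4 + (½)/(-2)²)) = -8/(15*(-4 + (½)*(¼))) = -8/(15*(-4 + ⅛)) = -8/(15*(-31/8)) = -8/15*(-8/31) = 64/465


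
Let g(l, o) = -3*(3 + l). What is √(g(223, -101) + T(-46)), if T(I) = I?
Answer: 2*I*√181 ≈ 26.907*I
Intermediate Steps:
g(l, o) = -9 - 3*l
√(g(223, -101) + T(-46)) = √((-9 - 3*223) - 46) = √((-9 - 669) - 46) = √(-678 - 46) = √(-724) = 2*I*√181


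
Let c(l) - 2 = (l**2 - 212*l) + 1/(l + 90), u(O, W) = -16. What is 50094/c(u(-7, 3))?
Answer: 3706956/270101 ≈ 13.724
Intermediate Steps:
c(l) = 2 + l**2 + 1/(90 + l) - 212*l (c(l) = 2 + ((l**2 - 212*l) + 1/(l + 90)) = 2 + ((l**2 - 212*l) + 1/(90 + l)) = 2 + (l**2 + 1/(90 + l) - 212*l) = 2 + l**2 + 1/(90 + l) - 212*l)
50094/c(u(-7, 3)) = 50094/(((181 + (-16)**3 - 19078*(-16) - 122*(-16)**2)/(90 - 16))) = 50094/(((181 - 4096 + 305248 - 122*256)/74)) = 50094/(((181 - 4096 + 305248 - 31232)/74)) = 50094/(((1/74)*270101)) = 50094/(270101/74) = 50094*(74/270101) = 3706956/270101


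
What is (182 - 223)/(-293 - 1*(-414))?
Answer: -41/121 ≈ -0.33884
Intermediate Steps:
(182 - 223)/(-293 - 1*(-414)) = -41/(-293 + 414) = -41/121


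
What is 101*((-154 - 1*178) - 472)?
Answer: -81204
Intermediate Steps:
101*((-154 - 1*178) - 472) = 101*((-154 - 178) - 472) = 101*(-332 - 472) = 101*(-804) = -81204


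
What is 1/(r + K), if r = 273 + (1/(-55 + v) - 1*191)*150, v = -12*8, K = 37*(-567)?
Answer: -151/7452906 ≈ -2.0261e-5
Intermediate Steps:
K = -20979
v = -96
r = -4285077/151 (r = 273 + (1/(-55 - 96) - 1*191)*150 = 273 + (1/(-151) - 191)*150 = 273 + (-1/151 - 191)*150 = 273 - 28842/151*150 = 273 - 4326300/151 = -4285077/151 ≈ -28378.)
1/(r + K) = 1/(-4285077/151 - 20979) = 1/(-7452906/151) = -151/7452906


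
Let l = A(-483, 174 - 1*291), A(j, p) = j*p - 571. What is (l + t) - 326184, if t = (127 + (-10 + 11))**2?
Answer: -253860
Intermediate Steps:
t = 16384 (t = (127 + 1)**2 = 128**2 = 16384)
A(j, p) = -571 + j*p
l = 55940 (l = -571 - 483*(174 - 1*291) = -571 - 483*(174 - 291) = -571 - 483*(-117) = -571 + 56511 = 55940)
(l + t) - 326184 = (55940 + 16384) - 326184 = 72324 - 326184 = -253860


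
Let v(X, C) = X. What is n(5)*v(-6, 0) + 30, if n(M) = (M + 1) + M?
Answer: -36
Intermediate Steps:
n(M) = 1 + 2*M (n(M) = (1 + M) + M = 1 + 2*M)
n(5)*v(-6, 0) + 30 = (1 + 2*5)*(-6) + 30 = (1 + 10)*(-6) + 30 = 11*(-6) + 30 = -66 + 30 = -36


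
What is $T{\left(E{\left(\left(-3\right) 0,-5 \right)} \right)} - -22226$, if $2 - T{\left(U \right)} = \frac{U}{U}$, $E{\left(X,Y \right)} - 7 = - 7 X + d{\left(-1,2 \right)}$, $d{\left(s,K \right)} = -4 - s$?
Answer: $22227$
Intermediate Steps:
$E{\left(X,Y \right)} = 4 - 7 X$ ($E{\left(X,Y \right)} = 7 - \left(3 + 7 X\right) = 4 - 7 X$)
$T{\left(U \right)} = 1$ ($T{\left(U \right)} = 2 - \frac{U}{U} = 2 - 1 = 1$)
$T{\left(E{\left(\left(-3\right) 0,-5 \right)} \right)} - -22226 = 1 - -22226 = 1 + 22226 = 22227$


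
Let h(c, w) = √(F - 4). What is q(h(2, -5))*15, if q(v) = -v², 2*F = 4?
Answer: 30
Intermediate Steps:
F = 2 (F = (½)*4 = 2)
h(c, w) = I*√2 (h(c, w) = √(2 - 4) = √(-2) = I*√2)
q(h(2, -5))*15 = -(I*√2)²*15 = -1*(-2)*15 = 2*15 = 30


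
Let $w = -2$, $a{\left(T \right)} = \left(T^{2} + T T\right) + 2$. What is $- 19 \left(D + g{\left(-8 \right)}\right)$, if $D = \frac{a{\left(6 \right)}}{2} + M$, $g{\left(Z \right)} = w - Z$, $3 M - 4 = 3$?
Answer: $- \frac{2584}{3} \approx -861.33$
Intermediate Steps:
$a{\left(T \right)} = 2 + 2 T^{2}$ ($a{\left(T \right)} = \left(T^{2} + T^{2}\right) + 2 = 2 T^{2} + 2 = 2 + 2 T^{2}$)
$M = \frac{7}{3}$ ($M = \frac{4}{3} + \frac{1}{3} \cdot 3 = \frac{4}{3} + 1 = \frac{7}{3} \approx 2.3333$)
$g{\left(Z \right)} = -2 - Z$
$D = \frac{118}{3}$ ($D = \frac{2 + 2 \cdot 6^{2}}{2} + \frac{7}{3} = \left(2 + 2 \cdot 36\right) \frac{1}{2} + \frac{7}{3} = \left(2 + 72\right) \frac{1}{2} + \frac{7}{3} = 74 \cdot \frac{1}{2} + \frac{7}{3} = 37 + \frac{7}{3} = \frac{118}{3} \approx 39.333$)
$- 19 \left(D + g{\left(-8 \right)}\right) = - 19 \left(\frac{118}{3} - -6\right) = - 19 \left(\frac{118}{3} + \left(-2 + 8\right)\right) = - 19 \left(\frac{118}{3} + 6\right) = \left(-19\right) \frac{136}{3} = - \frac{2584}{3}$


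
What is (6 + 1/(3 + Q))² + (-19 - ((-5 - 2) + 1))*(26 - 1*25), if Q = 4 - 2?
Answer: 636/25 ≈ 25.440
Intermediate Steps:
Q = 2
(6 + 1/(3 + Q))² + (-19 - ((-5 - 2) + 1))*(26 - 1*25) = (6 + 1/(3 + 2))² + (-19 - ((-5 - 2) + 1))*(26 - 1*25) = (6 + 1/5)² + (-19 - (-7 + 1))*(26 - 25) = (6 + ⅕)² + (-19 - 1*(-6))*1 = (31/5)² + (-19 + 6)*1 = 961/25 - 13*1 = 961/25 - 13 = 636/25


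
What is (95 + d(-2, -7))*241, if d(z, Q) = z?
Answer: 22413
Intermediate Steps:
(95 + d(-2, -7))*241 = (95 - 2)*241 = 93*241 = 22413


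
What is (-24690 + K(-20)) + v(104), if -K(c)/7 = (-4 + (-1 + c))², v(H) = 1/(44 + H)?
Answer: -4301619/148 ≈ -29065.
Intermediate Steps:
K(c) = -7*(-5 + c)² (K(c) = -7*(-4 + (-1 + c))² = -7*(-5 + c)²)
(-24690 + K(-20)) + v(104) = (-24690 - 7*(-5 - 20)²) + 1/(44 + 104) = (-24690 - 7*(-25)²) + 1/148 = (-24690 - 7*625) + 1/148 = (-24690 - 4375) + 1/148 = -29065 + 1/148 = -4301619/148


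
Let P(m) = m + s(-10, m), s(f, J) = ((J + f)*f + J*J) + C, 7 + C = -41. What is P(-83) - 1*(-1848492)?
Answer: 1856180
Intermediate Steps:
C = -48 (C = -7 - 41 = -48)
s(f, J) = -48 + J**2 + f*(J + f) (s(f, J) = ((J + f)*f + J*J) - 48 = (f*(J + f) + J**2) - 48 = (J**2 + f*(J + f)) - 48 = -48 + J**2 + f*(J + f))
P(m) = 52 + m**2 - 9*m (P(m) = m + (-48 + m**2 + (-10)**2 + m*(-10)) = m + (-48 + m**2 + 100 - 10*m) = m + (52 + m**2 - 10*m) = 52 + m**2 - 9*m)
P(-83) - 1*(-1848492) = (52 + (-83)**2 - 9*(-83)) - 1*(-1848492) = (52 + 6889 + 747) + 1848492 = 7688 + 1848492 = 1856180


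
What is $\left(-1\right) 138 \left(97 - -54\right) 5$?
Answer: $-104190$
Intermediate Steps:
$\left(-1\right) 138 \left(97 - -54\right) 5 = - 138 \left(97 + 54\right) 5 = \left(-138\right) 151 \cdot 5 = \left(-20838\right) 5 = -104190$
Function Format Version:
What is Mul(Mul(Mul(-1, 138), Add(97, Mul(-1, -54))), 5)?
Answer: -104190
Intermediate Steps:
Mul(Mul(Mul(-1, 138), Add(97, Mul(-1, -54))), 5) = Mul(Mul(-138, Add(97, 54)), 5) = Mul(Mul(-138, 151), 5) = Mul(-20838, 5) = -104190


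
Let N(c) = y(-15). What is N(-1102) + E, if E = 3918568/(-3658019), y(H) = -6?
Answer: -25866682/3658019 ≈ -7.0712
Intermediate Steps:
N(c) = -6
E = -3918568/3658019 (E = 3918568*(-1/3658019) = -3918568/3658019 ≈ -1.0712)
N(-1102) + E = -6 - 3918568/3658019 = -25866682/3658019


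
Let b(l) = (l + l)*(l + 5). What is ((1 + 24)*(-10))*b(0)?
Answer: 0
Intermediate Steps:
b(l) = 2*l*(5 + l) (b(l) = (2*l)*(5 + l) = 2*l*(5 + l))
((1 + 24)*(-10))*b(0) = ((1 + 24)*(-10))*(2*0*(5 + 0)) = (25*(-10))*(2*0*5) = -250*0 = 0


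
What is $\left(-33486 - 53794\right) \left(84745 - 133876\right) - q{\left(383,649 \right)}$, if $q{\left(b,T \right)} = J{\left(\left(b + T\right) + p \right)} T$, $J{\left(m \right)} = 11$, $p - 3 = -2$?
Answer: $4288146541$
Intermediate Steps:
$p = 1$ ($p = 3 - 2 = 1$)
$q{\left(b,T \right)} = 11 T$
$\left(-33486 - 53794\right) \left(84745 - 133876\right) - q{\left(383,649 \right)} = \left(-33486 - 53794\right) \left(84745 - 133876\right) - 11 \cdot 649 = \left(-87280\right) \left(-49131\right) - 7139 = 4288153680 - 7139 = 4288146541$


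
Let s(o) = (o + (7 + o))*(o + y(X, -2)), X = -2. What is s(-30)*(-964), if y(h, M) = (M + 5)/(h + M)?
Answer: -1571079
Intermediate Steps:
y(h, M) = (5 + M)/(M + h)
s(o) = (7 + 2*o)*(-¾ + o) (s(o) = (o + (7 + o))*(o + (5 - 2)/(-2 - 2)) = (7 + 2*o)*(o + 3/(-4)) = (7 + 2*o)*(o - ¼*3) = (7 + 2*o)*(o - ¾) = (7 + 2*o)*(-¾ + o))
s(-30)*(-964) = (-21/4 + 2*(-30)² + (11/2)*(-30))*(-964) = (-21/4 + 2*900 - 165)*(-964) = (-21/4 + 1800 - 165)*(-964) = (6519/4)*(-964) = -1571079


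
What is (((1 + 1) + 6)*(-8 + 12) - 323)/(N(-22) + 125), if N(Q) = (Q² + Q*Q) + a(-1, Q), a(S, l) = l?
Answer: -97/357 ≈ -0.27171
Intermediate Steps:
N(Q) = Q + 2*Q² (N(Q) = (Q² + Q*Q) + Q = (Q² + Q²) + Q = 2*Q² + Q = Q + 2*Q²)
(((1 + 1) + 6)*(-8 + 12) - 323)/(N(-22) + 125) = (((1 + 1) + 6)*(-8 + 12) - 323)/(-22*(1 + 2*(-22)) + 125) = ((2 + 6)*4 - 323)/(-22*(1 - 44) + 125) = (8*4 - 323)/(-22*(-43) + 125) = (32 - 323)/(946 + 125) = -291/1071 = -291*1/1071 = -97/357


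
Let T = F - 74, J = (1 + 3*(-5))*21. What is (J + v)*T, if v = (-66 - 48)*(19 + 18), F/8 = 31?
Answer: -785088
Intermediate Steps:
F = 248 (F = 8*31 = 248)
v = -4218 (v = -114*37 = -4218)
J = -294 (J = (1 - 15)*21 = -14*21 = -294)
T = 174 (T = 248 - 74 = 174)
(J + v)*T = (-294 - 4218)*174 = -4512*174 = -785088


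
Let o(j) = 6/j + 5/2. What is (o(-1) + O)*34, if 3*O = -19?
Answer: -1003/3 ≈ -334.33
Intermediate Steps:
O = -19/3 (O = (1/3)*(-19) = -19/3 ≈ -6.3333)
o(j) = 5/2 + 6/j (o(j) = 6/j + 5*(1/2) = 6/j + 5/2 = 5/2 + 6/j)
(o(-1) + O)*34 = ((5/2 + 6/(-1)) - 19/3)*34 = ((5/2 + 6*(-1)) - 19/3)*34 = ((5/2 - 6) - 19/3)*34 = (-7/2 - 19/3)*34 = -59/6*34 = -1003/3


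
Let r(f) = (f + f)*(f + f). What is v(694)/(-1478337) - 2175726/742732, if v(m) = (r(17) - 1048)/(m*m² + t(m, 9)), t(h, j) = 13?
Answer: -179186309999245391145/61169194281977417258 ≈ -2.9294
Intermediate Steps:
r(f) = 4*f² (r(f) = (2*f)*(2*f) = 4*f²)
v(m) = 108/(13 + m³) (v(m) = (4*17² - 1048)/(m*m² + 13) = (4*289 - 1048)/(m³ + 13) = (1156 - 1048)/(13 + m³) = 108/(13 + m³))
v(694)/(-1478337) - 2175726/742732 = (108/(13 + 694³))/(-1478337) - 2175726/742732 = (108/(13 + 334255384))*(-1/1478337) - 2175726*1/742732 = (108/334255397)*(-1/1478337) - 1087863/371366 = -36/164714040278263 - 1087863/371366 = -179186309999245391145/61169194281977417258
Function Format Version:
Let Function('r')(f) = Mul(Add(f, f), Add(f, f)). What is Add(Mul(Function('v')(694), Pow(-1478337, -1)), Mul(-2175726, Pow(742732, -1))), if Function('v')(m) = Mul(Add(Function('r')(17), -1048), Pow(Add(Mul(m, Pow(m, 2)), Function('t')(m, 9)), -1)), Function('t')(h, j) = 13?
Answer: Rational(-179186309999245391145, 61169194281977417258) ≈ -2.9294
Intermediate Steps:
Function('r')(f) = Mul(4, Pow(f, 2)) (Function('r')(f) = Mul(Mul(2, f), Mul(2, f)) = Mul(4, Pow(f, 2)))
Function('v')(m) = Mul(108, Pow(Add(13, Pow(m, 3)), -1)) (Function('v')(m) = Mul(Add(Mul(4, Pow(17, 2)), -1048), Pow(Add(Mul(m, Pow(m, 2)), 13), -1)) = Mul(Add(Mul(4, 289), -1048), Pow(Add(Pow(m, 3), 13), -1)) = Mul(Add(1156, -1048), Pow(Add(13, Pow(m, 3)), -1)) = Mul(108, Pow(Add(13, Pow(m, 3)), -1)))
Add(Mul(Function('v')(694), Pow(-1478337, -1)), Mul(-2175726, Pow(742732, -1))) = Add(Mul(Mul(108, Pow(Add(13, Pow(694, 3)), -1)), Pow(-1478337, -1)), Mul(-2175726, Pow(742732, -1))) = Add(Mul(Mul(108, Pow(Add(13, 334255384), -1)), Rational(-1, 1478337)), Mul(-2175726, Rational(1, 742732))) = Add(Mul(Mul(108, Pow(334255397, -1)), Rational(-1, 1478337)), Rational(-1087863, 371366)) = Add(Mul(Mul(108, Rational(1, 334255397)), Rational(-1, 1478337)), Rational(-1087863, 371366)) = Add(Mul(Rational(108, 334255397), Rational(-1, 1478337)), Rational(-1087863, 371366)) = Add(Rational(-36, 164714040278263), Rational(-1087863, 371366)) = Rational(-179186309999245391145, 61169194281977417258)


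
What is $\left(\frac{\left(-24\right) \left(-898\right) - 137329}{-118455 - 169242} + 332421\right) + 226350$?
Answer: $\frac{160756856164}{287697} \approx 5.5877 \cdot 10^{5}$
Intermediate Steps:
$\left(\frac{\left(-24\right) \left(-898\right) - 137329}{-118455 - 169242} + 332421\right) + 226350 = \left(\frac{21552 - 137329}{-287697} + 332421\right) + 226350 = \left(\left(-115777\right) \left(- \frac{1}{287697}\right) + 332421\right) + 226350 = \left(\frac{115777}{287697} + 332421\right) + 226350 = \frac{95636640214}{287697} + 226350 = \frac{160756856164}{287697}$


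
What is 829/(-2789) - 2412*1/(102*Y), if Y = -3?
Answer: 359633/47413 ≈ 7.5851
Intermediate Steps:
829/(-2789) - 2412*1/(102*Y) = 829/(-2789) - 2412/(-3*(-6)*(-17)) = 829*(-1/2789) - 2412/(18*(-17)) = -829/2789 - 2412/(-306) = -829/2789 - 2412*(-1/306) = -829/2789 + 134/17 = 359633/47413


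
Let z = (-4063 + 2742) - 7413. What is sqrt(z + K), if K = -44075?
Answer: I*sqrt(52809) ≈ 229.8*I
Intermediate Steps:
z = -8734 (z = -1321 - 7413 = -8734)
sqrt(z + K) = sqrt(-8734 - 44075) = sqrt(-52809) = I*sqrt(52809)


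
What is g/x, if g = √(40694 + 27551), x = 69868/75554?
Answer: 37777*√68245/34934 ≈ 282.50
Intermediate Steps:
x = 34934/37777 (x = 69868*(1/75554) = 34934/37777 ≈ 0.92474)
g = √68245 ≈ 261.24
g/x = √68245/(34934/37777) = √68245*(37777/34934) = 37777*√68245/34934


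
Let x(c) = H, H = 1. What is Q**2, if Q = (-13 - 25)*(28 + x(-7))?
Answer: 1214404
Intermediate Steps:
x(c) = 1
Q = -1102 (Q = (-13 - 25)*(28 + 1) = -38*29 = -1102)
Q**2 = (-1102)**2 = 1214404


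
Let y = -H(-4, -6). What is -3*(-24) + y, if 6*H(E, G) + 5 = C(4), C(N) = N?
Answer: 433/6 ≈ 72.167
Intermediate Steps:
H(E, G) = -1/6 (H(E, G) = -5/6 + (1/6)*4 = -5/6 + 2/3 = -1/6)
y = 1/6 (y = -1*(-1/6) = 1/6 ≈ 0.16667)
-3*(-24) + y = -3*(-24) + 1/6 = 72 + 1/6 = 433/6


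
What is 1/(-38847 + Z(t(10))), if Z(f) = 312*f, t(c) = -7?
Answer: -1/41031 ≈ -2.4372e-5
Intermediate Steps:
1/(-38847 + Z(t(10))) = 1/(-38847 + 312*(-7)) = 1/(-38847 - 2184) = 1/(-41031) = -1/41031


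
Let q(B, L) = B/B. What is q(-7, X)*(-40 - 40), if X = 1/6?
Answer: -80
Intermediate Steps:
X = 1/6 ≈ 0.16667
q(B, L) = 1
q(-7, X)*(-40 - 40) = 1*(-40 - 40) = 1*(-80) = -80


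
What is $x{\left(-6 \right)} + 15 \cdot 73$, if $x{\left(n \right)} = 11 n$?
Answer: $1029$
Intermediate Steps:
$x{\left(-6 \right)} + 15 \cdot 73 = 11 \left(-6\right) + 15 \cdot 73 = -66 + 1095 = 1029$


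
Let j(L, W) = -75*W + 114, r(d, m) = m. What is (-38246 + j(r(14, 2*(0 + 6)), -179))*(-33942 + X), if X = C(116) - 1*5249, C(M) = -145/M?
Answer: 3873291683/4 ≈ 9.6832e+8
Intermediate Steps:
j(L, W) = 114 - 75*W
X = -21001/4 (X = -145/116 - 1*5249 = -145*1/116 - 5249 = -5/4 - 5249 = -21001/4 ≈ -5250.3)
(-38246 + j(r(14, 2*(0 + 6)), -179))*(-33942 + X) = (-38246 + (114 - 75*(-179)))*(-33942 - 21001/4) = (-38246 + (114 + 13425))*(-156769/4) = (-38246 + 13539)*(-156769/4) = -24707*(-156769/4) = 3873291683/4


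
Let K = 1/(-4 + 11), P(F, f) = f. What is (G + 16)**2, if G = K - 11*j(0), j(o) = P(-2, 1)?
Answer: 1296/49 ≈ 26.449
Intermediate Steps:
j(o) = 1
K = 1/7 ≈ 0.14286
G = -76/7 (G = 1/7 - 11*1 = 1/7 - 11 = -76/7 ≈ -10.857)
(G + 16)**2 = (-76/7 + 16)**2 = (36/7)**2 = 1296/49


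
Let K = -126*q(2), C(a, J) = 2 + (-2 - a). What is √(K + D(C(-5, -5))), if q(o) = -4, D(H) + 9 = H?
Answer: 10*√5 ≈ 22.361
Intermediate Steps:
C(a, J) = -a
D(H) = -9 + H
K = 504 (K = -126*(-4) = 504)
√(K + D(C(-5, -5))) = √(504 + (-9 - 1*(-5))) = √(504 + (-9 + 5)) = √(504 - 4) = √500 = 10*√5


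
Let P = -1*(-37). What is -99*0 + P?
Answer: 37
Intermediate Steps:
P = 37
-99*0 + P = -99*0 + 37 = 0 + 37 = 37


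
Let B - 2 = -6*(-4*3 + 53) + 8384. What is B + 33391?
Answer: 41531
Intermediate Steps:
B = 8140 (B = 2 + (-6*(-4*3 + 53) + 8384) = 2 + (-6*(-12 + 53) + 8384) = 2 + (-6*41 + 8384) = 2 + (-246 + 8384) = 2 + 8138 = 8140)
B + 33391 = 8140 + 33391 = 41531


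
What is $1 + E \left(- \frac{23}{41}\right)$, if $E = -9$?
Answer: $\frac{248}{41} \approx 6.0488$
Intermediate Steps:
$1 + E \left(- \frac{23}{41}\right) = 1 - 9 \left(- \frac{23}{41}\right) = 1 - 9 \left(\left(-23\right) \frac{1}{41}\right) = 1 - - \frac{207}{41} = 1 + \frac{207}{41} = \frac{248}{41}$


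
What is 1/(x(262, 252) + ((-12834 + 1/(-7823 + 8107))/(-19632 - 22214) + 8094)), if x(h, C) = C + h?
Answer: 11884264/102303389367 ≈ 0.00011617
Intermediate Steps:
1/(x(262, 252) + ((-12834 + 1/(-7823 + 8107))/(-19632 - 22214) + 8094)) = 1/((252 + 262) + ((-12834 + 1/(-7823 + 8107))/(-19632 - 22214) + 8094)) = 1/(514 + ((-12834 + 1/284)/(-41846) + 8094)) = 1/(514 + ((-12834 + 1/284)*(-1/41846) + 8094)) = 1/(514 + (-3644855/284*(-1/41846) + 8094)) = 1/(514 + (3644855/11884264 + 8094)) = 1/(514 + 96194877671/11884264) = 1/(102303389367/11884264) = 11884264/102303389367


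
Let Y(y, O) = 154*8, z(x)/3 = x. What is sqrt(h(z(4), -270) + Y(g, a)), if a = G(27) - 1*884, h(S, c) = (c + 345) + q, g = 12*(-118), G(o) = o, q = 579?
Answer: sqrt(1886) ≈ 43.428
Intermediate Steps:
g = -1416
z(x) = 3*x
h(S, c) = 924 + c (h(S, c) = (c + 345) + 579 = (345 + c) + 579 = 924 + c)
a = -857 (a = 27 - 1*884 = 27 - 884 = -857)
Y(y, O) = 1232
sqrt(h(z(4), -270) + Y(g, a)) = sqrt((924 - 270) + 1232) = sqrt(654 + 1232) = sqrt(1886)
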